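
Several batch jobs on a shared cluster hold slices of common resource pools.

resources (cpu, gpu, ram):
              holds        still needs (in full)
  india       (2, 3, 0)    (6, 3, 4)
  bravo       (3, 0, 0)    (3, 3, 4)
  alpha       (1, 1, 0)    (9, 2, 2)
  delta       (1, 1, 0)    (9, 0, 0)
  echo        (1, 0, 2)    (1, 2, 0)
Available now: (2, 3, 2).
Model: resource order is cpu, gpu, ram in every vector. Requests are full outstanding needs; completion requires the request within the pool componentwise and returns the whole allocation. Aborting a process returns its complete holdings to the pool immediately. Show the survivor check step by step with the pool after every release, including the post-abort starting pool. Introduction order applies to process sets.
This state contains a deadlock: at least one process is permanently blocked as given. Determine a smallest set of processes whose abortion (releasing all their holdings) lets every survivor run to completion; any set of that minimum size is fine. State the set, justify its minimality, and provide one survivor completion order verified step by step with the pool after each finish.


Minimum abort set: alpha.
Key observation: delta was stuck for good until alpha gave back (1, 1, 0); in the order shown it finishes at step 4.
No smaller set exists: with zero aborts the deadlock remains.
The survivors complete as echo, bravo, india, delta. Verifying each step (starting from the post-abort pool):
  pool = (3, 4, 2)
  echo needs (1, 2, 0) <= (3, 4, 2) -> finishes; pool += (1, 0, 2) = (4, 4, 4)
  bravo needs (3, 3, 4) <= (4, 4, 4) -> finishes; pool += (3, 0, 0) = (7, 4, 4)
  india needs (6, 3, 4) <= (7, 4, 4) -> finishes; pool += (2, 3, 0) = (9, 7, 4)
  delta needs (9, 0, 0) <= (9, 7, 4) -> finishes; pool += (1, 1, 0) = (10, 8, 4)


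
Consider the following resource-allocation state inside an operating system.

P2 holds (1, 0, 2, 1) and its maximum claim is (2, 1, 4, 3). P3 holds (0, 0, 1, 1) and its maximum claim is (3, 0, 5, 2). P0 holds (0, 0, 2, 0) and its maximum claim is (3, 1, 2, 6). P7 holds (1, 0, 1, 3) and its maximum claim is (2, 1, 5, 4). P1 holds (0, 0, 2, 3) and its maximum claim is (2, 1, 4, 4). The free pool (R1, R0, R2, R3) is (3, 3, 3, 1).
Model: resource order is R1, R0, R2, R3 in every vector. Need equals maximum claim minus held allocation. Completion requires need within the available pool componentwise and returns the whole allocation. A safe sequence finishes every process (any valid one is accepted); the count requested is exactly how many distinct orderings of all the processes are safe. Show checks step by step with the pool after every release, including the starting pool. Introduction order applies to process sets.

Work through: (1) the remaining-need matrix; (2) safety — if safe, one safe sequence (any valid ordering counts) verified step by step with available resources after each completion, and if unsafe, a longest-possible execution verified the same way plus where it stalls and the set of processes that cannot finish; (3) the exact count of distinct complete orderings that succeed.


(1) Remaining need (order R1, R0, R2, R3):
  P2: (1, 1, 2, 2)
  P3: (3, 0, 4, 1)
  P0: (3, 1, 0, 6)
  P7: (1, 1, 4, 1)
  P1: (2, 1, 2, 1)
(2) The state is SAFE; one workable sequence: P1, P2, P3, P7, P0.
Key observation: P1 is the earliest step where a requested resource binds exactly: need (2, 1, 2, 1), pool (3, 3, 3, 1) at its turn.
Walking it through:
  pool = (3, 3, 3, 1)
  run P1 (needs (2, 1, 2, 1), free (3, 3, 3, 1)); after release of (0, 0, 2, 3) the pool is (3, 3, 5, 4)
  run P2 (needs (1, 1, 2, 2), free (3, 3, 5, 4)); after release of (1, 0, 2, 1) the pool is (4, 3, 7, 5)
  run P3 (needs (3, 0, 4, 1), free (4, 3, 7, 5)); after release of (0, 0, 1, 1) the pool is (4, 3, 8, 6)
  run P7 (needs (1, 1, 4, 1), free (4, 3, 8, 6)); after release of (1, 0, 1, 3) the pool is (5, 3, 9, 9)
  run P0 (needs (3, 1, 0, 6), free (5, 3, 9, 9)); after release of (0, 0, 2, 0) the pool is (5, 3, 11, 9)
(3) Precisely 14 of the possible complete orderings are safe sequences.


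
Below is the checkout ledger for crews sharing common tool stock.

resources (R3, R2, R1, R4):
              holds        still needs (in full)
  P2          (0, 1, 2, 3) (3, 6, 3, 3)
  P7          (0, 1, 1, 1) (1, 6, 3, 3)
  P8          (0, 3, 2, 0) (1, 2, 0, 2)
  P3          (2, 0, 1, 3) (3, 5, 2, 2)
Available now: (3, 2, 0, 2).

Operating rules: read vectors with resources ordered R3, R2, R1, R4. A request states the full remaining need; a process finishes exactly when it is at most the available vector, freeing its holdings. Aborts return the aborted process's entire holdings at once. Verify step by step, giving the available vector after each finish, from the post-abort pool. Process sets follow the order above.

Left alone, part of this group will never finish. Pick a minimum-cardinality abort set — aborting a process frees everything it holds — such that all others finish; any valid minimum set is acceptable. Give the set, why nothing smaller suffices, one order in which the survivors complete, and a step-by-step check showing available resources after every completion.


The answer: abort P7.
Key observation: the returned (0, 1, 1, 1) from P7 is what brings P2 — unrunnable before, under any order — into play at step 2.
No smaller set exists: with zero aborts the deadlock remains.
Survivors finish in the order: P8, P2, P3. Verifying each step (pool after the aborts first):
  pool = (3, 3, 1, 3)
  P8 needs (1, 2, 0, 2) <= (3, 3, 1, 3) -> finishes; pool += (0, 3, 2, 0) = (3, 6, 3, 3)
  P2 needs (3, 6, 3, 3) <= (3, 6, 3, 3) -> finishes; pool += (0, 1, 2, 3) = (3, 7, 5, 6)
  P3 needs (3, 5, 2, 2) <= (3, 7, 5, 6) -> finishes; pool += (2, 0, 1, 3) = (5, 7, 6, 9)


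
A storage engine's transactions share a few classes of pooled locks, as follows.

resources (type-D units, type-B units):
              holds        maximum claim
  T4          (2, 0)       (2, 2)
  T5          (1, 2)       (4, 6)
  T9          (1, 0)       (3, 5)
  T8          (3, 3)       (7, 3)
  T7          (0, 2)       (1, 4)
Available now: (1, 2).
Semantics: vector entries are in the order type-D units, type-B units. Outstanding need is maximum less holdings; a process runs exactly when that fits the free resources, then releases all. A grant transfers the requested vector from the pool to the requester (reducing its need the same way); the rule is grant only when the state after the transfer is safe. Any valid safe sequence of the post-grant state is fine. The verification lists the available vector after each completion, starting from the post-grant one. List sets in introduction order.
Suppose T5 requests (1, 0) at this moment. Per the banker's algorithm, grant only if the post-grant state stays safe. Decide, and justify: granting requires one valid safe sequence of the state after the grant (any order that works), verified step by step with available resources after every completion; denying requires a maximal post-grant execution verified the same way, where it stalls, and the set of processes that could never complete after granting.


GRANT. The post-grant state is safe; one safe sequence: T4, T7, T5, T9, T8.
Key observation: with (0, 2) left after the transfer, T4 can run at once — the state stays safe.
Verifying the post-grant state step by step:
  pool = (0, 2)
  T4 needs (0, 2) <= (0, 2) -> finishes; pool += (2, 0) = (2, 2)
  T7 needs (1, 2) <= (2, 2) -> finishes; pool += (0, 2) = (2, 4)
  T5 needs (2, 4) <= (2, 4) -> finishes; pool += (2, 2) = (4, 6)
  T9 needs (2, 5) <= (4, 6) -> finishes; pool += (1, 0) = (5, 6)
  T8 needs (4, 0) <= (5, 6) -> finishes; pool += (3, 3) = (8, 9)


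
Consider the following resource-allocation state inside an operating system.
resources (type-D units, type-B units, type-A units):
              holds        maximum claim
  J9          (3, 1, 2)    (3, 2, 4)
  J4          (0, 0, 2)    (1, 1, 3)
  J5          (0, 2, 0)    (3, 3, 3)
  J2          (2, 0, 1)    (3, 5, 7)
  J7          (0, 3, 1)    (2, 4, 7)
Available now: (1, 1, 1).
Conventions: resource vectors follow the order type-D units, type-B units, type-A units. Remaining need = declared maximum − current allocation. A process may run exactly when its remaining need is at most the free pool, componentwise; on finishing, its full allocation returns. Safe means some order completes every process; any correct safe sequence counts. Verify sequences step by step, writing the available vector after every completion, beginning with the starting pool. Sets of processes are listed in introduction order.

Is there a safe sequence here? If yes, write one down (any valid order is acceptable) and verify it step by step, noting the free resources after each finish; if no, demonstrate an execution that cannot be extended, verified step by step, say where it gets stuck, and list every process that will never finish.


UNSAFE.
Key observation: the wall is type-A units: completing J4, J9, J5 brings the pool only to (4, 4, 5), and all the rest need more.
A maximal execution: J4, J9, J5 — then nothing else fits. Check, step by step:
  pool = (1, 1, 1)
  run J4 (needs (1, 1, 1), free (1, 1, 1)); after release of (0, 0, 2) the pool is (1, 1, 3)
  run J9 (needs (0, 1, 2), free (1, 1, 3)); after release of (3, 1, 2) the pool is (4, 2, 5)
  run J5 (needs (3, 1, 3), free (4, 2, 5)); after release of (0, 2, 0) the pool is (4, 4, 5)
  blocked: J2 wants (1, 5, 6), pool (4, 4, 5) — not enough type-B units and type-A units
  blocked: J7 wants (2, 1, 6), pool (4, 4, 5) — not enough type-A units
Permanently blocked: J2 and J7.


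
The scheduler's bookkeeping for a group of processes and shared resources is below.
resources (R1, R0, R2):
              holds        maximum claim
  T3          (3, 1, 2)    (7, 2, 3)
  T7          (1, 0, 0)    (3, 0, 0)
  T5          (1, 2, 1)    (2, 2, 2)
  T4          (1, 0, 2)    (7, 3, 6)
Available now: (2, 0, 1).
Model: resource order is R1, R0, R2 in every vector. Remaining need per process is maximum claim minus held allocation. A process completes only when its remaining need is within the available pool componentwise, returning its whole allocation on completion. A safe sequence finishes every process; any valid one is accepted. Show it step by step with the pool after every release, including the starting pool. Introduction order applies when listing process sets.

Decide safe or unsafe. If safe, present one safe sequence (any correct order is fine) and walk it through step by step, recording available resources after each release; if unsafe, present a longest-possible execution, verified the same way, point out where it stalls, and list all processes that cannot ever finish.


The state is SAFE; one workable sequence: T5, T7, T3, T4.
Key observation: T5 is the earliest step where a requested resource binds exactly: need (1, 0, 1), pool (2, 0, 1) at its turn.
Check, step by step:
  pool = (2, 0, 1)
  T5: need (1, 0, 1) fits (2, 0, 1); releases (1, 2, 1), pool now (3, 2, 2)
  T7: need (2, 0, 0) fits (3, 2, 2); releases (1, 0, 0), pool now (4, 2, 2)
  T3: need (4, 1, 1) fits (4, 2, 2); releases (3, 1, 2), pool now (7, 3, 4)
  T4: need (6, 3, 4) fits (7, 3, 4); releases (1, 0, 2), pool now (8, 3, 6)


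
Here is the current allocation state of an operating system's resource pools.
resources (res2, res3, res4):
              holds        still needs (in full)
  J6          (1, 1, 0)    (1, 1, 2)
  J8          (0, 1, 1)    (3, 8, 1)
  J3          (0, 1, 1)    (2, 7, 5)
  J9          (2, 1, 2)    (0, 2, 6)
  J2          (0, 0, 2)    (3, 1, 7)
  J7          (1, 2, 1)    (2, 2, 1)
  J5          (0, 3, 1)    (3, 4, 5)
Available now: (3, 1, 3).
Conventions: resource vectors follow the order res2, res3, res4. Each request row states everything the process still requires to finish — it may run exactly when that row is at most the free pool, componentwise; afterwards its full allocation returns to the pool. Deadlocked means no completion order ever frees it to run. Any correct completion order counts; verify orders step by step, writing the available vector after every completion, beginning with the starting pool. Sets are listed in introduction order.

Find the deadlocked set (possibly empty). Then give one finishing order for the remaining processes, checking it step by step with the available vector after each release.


Deadlocked: J8, J3, J9, J2 and J5.
Key observation: after J6, J7 the pool peaks at (5, 4, 4), and each blocked process is short somewhere: J8 on res3; J3 on res3, res4; J9 on res4; J2 on res4; J5 on res4.
The rest can finish in the order J6, J7. Check, step by step:
  pool = (3, 1, 3)
  J6: need (1, 1, 2) fits (3, 1, 3); releases (1, 1, 0), pool now (4, 2, 3)
  J7: need (2, 2, 1) fits (4, 2, 3); releases (1, 2, 1), pool now (5, 4, 4)
The blocked processes can never fit:
  blocked: J8 wants (3, 8, 1), pool (5, 4, 4) — not enough res3
  blocked: J3 wants (2, 7, 5), pool (5, 4, 4) — not enough res3 and res4
  blocked: J9 wants (0, 2, 6), pool (5, 4, 4) — not enough res4
  blocked: J2 wants (3, 1, 7), pool (5, 4, 4) — not enough res4
  blocked: J5 wants (3, 4, 5), pool (5, 4, 4) — not enough res4


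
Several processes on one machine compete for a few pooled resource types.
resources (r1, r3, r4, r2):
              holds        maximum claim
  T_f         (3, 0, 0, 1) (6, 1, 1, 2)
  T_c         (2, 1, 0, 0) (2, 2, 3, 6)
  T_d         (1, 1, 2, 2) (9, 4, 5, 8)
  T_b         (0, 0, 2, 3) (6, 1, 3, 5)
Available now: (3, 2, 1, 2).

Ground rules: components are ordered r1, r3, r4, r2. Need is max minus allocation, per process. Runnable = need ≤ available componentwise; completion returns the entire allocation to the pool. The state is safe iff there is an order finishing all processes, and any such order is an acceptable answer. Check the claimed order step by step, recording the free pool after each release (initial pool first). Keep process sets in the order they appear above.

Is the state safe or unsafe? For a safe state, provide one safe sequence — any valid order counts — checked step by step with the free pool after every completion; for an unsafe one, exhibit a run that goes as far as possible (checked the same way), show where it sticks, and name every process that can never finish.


The state is SAFE; one workable sequence: T_f, T_b, T_c, T_d.
Key observation: T_f marks the first exact bind of the order: its need (3, 1, 1, 1) fits the free (3, 2, 1, 2) with zero slack on a requested resource.
Check, step by step:
  pool = (3, 2, 1, 2)
  T_f needs (3, 1, 1, 1) <= (3, 2, 1, 2) -> finishes; pool += (3, 0, 0, 1) = (6, 2, 1, 3)
  T_b needs (6, 1, 1, 2) <= (6, 2, 1, 3) -> finishes; pool += (0, 0, 2, 3) = (6, 2, 3, 6)
  T_c needs (0, 1, 3, 6) <= (6, 2, 3, 6) -> finishes; pool += (2, 1, 0, 0) = (8, 3, 3, 6)
  T_d needs (8, 3, 3, 6) <= (8, 3, 3, 6) -> finishes; pool += (1, 1, 2, 2) = (9, 4, 5, 8)


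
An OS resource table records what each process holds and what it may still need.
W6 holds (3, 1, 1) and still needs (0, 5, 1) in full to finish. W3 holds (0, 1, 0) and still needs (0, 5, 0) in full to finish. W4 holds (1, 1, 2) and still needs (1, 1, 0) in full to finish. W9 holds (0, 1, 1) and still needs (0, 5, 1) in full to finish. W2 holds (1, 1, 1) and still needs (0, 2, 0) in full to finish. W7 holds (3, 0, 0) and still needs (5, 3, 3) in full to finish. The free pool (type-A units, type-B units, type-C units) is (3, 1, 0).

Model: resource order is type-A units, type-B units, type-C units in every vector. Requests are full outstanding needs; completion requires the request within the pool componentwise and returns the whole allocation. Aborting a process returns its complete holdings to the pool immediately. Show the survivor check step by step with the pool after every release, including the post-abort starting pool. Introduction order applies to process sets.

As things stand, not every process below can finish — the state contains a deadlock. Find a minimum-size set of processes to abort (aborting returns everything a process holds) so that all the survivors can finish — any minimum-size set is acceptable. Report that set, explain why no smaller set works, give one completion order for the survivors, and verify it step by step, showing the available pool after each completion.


Abort W6 and W3.
Key observation: no ordering could ever have run W9 before the abort of W6 and W3; with (3, 2, 1) back in the pool it fits at step 4.
Minimality, checking each single-abort alternative: W6 alone leaves W3 blocked (short on type-B units); W3 alone leaves W6 blocked (short on type-B units); W4 alone leaves W6 blocked (short on type-B units); W9 alone leaves W6 blocked (short on type-B units); W2 alone leaves W6 blocked (short on type-B units); W7 alone leaves W6 blocked (short on type-B units).
The survivors complete as W4, W2, W7, W9. Verifying each step (starting from the post-abort pool):
  pool = (6, 3, 1)
  W4 needs (1, 1, 0) <= (6, 3, 1) -> finishes; pool += (1, 1, 2) = (7, 4, 3)
  W2 needs (0, 2, 0) <= (7, 4, 3) -> finishes; pool += (1, 1, 1) = (8, 5, 4)
  W7 needs (5, 3, 3) <= (8, 5, 4) -> finishes; pool += (3, 0, 0) = (11, 5, 4)
  W9 needs (0, 5, 1) <= (11, 5, 4) -> finishes; pool += (0, 1, 1) = (11, 6, 5)


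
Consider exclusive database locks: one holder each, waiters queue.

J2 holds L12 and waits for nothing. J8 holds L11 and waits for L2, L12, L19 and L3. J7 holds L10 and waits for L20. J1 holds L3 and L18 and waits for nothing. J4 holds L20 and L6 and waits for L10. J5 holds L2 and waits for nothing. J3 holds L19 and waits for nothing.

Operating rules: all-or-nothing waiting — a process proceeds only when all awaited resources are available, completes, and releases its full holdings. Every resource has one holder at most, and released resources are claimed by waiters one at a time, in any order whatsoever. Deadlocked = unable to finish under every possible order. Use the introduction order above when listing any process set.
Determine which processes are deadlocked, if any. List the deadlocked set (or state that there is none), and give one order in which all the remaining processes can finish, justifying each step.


Deadlocked: J7 and J4.
Key observation: the waits loop around J7 -> J4 -> J7 with no way out; no other process is dragged down with it.
A valid finishing order for the others: J3, J2, J5, J1, J8.
Walking it through:
  J3: no waits; runs immediately, freeing L19
  J2: no waits; runs immediately, freeing L12
  J5: no waits; runs immediately, freeing L2
  J1: no waits; runs immediately, freeing L3 and L18
  run J8 (all its waits — L2, L12, L19 and L3 — are resolved); releases L11


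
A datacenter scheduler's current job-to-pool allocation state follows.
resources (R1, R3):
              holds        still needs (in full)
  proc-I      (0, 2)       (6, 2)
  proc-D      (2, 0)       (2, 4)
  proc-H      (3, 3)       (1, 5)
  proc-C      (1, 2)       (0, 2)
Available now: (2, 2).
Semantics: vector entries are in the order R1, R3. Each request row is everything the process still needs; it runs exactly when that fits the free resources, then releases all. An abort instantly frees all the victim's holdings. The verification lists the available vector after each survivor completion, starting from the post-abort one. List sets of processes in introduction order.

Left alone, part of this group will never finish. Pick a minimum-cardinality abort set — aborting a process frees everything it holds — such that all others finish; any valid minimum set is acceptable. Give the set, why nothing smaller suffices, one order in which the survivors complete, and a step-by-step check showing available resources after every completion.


The answer: abort proc-H.
Key observation: the deadlocked proc-I becomes finishable only because proc-H released (3, 3); it completes at step 3 below.
Minimality: the empty abort set fails — the state is deadlocked as it stands.
The survivors complete as proc-C, proc-D, proc-I. Check, step by step (starting from the post-abort pool):
  pool = (5, 5)
  proc-C: need (0, 2) fits (5, 5); releases (1, 2), pool now (6, 7)
  proc-D: need (2, 4) fits (6, 7); releases (2, 0), pool now (8, 7)
  proc-I: need (6, 2) fits (8, 7); releases (0, 2), pool now (8, 9)


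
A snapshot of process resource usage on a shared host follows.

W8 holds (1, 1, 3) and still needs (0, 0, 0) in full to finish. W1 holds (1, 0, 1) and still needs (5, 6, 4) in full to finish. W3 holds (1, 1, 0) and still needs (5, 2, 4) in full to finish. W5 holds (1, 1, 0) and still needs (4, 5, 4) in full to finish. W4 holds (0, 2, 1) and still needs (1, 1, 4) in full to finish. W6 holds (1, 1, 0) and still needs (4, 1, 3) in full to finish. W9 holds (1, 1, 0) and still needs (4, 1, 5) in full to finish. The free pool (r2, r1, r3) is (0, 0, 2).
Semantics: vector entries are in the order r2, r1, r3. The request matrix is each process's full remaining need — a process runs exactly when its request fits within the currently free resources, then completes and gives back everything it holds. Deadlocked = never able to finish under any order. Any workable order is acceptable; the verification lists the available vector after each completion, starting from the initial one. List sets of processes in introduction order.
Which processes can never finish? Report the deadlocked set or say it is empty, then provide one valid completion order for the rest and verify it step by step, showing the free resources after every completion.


Deadlocked: W1, W3, W5, W6 and W9.
Key observation: r2 is the bottleneck — with W8, W4 done the pool holds (1, 3, 6), short of every remaining need.
The rest can finish in the order W8, W4. Verifying each step:
  pool = (0, 0, 2)
  W8 needs (0, 0, 0) <= (0, 0, 2) -> finishes; pool += (1, 1, 3) = (1, 1, 5)
  W4 needs (1, 1, 4) <= (1, 1, 5) -> finishes; pool += (0, 2, 1) = (1, 3, 6)
The blocked processes can never fit:
  W1 cannot run: need (5, 6, 4) vs free (1, 3, 6) (insufficient r2 and r1)
  W3 cannot run: need (5, 2, 4) vs free (1, 3, 6) (insufficient r2)
  W5 cannot run: need (4, 5, 4) vs free (1, 3, 6) (insufficient r2 and r1)
  W6 cannot run: need (4, 1, 3) vs free (1, 3, 6) (insufficient r2)
  W9 cannot run: need (4, 1, 5) vs free (1, 3, 6) (insufficient r2)


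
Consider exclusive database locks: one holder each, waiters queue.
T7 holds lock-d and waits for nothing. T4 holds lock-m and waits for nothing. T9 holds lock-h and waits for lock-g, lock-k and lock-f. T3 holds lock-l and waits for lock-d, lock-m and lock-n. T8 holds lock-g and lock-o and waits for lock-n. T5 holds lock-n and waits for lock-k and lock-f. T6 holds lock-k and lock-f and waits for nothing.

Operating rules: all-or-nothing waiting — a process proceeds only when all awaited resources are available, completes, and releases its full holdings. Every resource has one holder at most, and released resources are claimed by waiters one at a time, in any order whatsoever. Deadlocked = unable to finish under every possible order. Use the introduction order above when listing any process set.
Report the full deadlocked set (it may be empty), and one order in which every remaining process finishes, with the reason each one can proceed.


The deadlocked set is empty.
Key observation: all waits point, directly or indirectly, at processes that can finish, so nothing is permanently blocked.
A valid finishing order for the others: T6, T4, T7, T5, T8, T3, T9.
Check, step by step:
  T6 waits on nothing -> runs at once and releases lock-k and lock-f
  T4 waits on nothing -> runs at once and releases lock-m
  T7 waits on nothing -> runs at once and releases lock-d
  run T5 (all its waits — lock-k and lock-f — are resolved); releases lock-n
  run T8 (all its waits — lock-n — are resolved); releases lock-g and lock-o
  run T3 (all its waits — lock-d, lock-m and lock-n — are resolved); releases lock-l
  run T9 (all its waits — lock-g, lock-k and lock-f — are resolved); releases lock-h


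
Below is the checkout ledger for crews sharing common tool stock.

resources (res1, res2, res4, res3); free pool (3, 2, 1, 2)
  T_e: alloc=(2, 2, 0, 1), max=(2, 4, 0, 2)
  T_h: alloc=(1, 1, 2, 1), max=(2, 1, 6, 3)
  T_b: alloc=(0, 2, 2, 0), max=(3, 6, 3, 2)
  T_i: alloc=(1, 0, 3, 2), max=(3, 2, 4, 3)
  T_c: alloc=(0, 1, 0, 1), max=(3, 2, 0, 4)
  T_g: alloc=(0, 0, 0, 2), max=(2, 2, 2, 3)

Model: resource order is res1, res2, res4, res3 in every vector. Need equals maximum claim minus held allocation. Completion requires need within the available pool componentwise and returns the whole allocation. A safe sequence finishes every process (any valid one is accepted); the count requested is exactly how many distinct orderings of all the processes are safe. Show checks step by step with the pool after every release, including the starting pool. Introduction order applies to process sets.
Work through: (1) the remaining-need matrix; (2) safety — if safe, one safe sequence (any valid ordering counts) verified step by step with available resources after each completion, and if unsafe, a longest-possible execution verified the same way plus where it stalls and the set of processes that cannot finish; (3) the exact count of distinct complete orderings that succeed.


(1) Outstanding need per process (order res1, res2, res4, res3):
  T_e: (0, 2, 0, 1)
  T_h: (1, 0, 4, 2)
  T_b: (3, 4, 1, 2)
  T_i: (2, 2, 1, 1)
  T_c: (3, 1, 0, 3)
  T_g: (2, 2, 2, 1)
(2) SAFE. One safe sequence: T_i, T_e, T_h, T_b, T_g, T_c.
Key observation: at T_i the run first touches a limit — (2, 2, 1, 1) against (3, 2, 1, 2), exact on a resource it actually requests.
Check, step by step:
  pool = (3, 2, 1, 2)
  T_i: need (2, 2, 1, 1) fits (3, 2, 1, 2); releases (1, 0, 3, 2), pool now (4, 2, 4, 4)
  T_e: need (0, 2, 0, 1) fits (4, 2, 4, 4); releases (2, 2, 0, 1), pool now (6, 4, 4, 5)
  T_h: need (1, 0, 4, 2) fits (6, 4, 4, 5); releases (1, 1, 2, 1), pool now (7, 5, 6, 6)
  T_b: need (3, 4, 1, 2) fits (7, 5, 6, 6); releases (0, 2, 2, 0), pool now (7, 7, 8, 6)
  T_g: need (2, 2, 2, 1) fits (7, 7, 8, 6); releases (0, 0, 0, 2), pool now (7, 7, 8, 8)
  T_c: need (3, 1, 0, 3) fits (7, 7, 8, 8); releases (0, 1, 0, 1), pool now (7, 8, 8, 9)
(3) Precisely 115 of the possible complete orderings are safe sequences.


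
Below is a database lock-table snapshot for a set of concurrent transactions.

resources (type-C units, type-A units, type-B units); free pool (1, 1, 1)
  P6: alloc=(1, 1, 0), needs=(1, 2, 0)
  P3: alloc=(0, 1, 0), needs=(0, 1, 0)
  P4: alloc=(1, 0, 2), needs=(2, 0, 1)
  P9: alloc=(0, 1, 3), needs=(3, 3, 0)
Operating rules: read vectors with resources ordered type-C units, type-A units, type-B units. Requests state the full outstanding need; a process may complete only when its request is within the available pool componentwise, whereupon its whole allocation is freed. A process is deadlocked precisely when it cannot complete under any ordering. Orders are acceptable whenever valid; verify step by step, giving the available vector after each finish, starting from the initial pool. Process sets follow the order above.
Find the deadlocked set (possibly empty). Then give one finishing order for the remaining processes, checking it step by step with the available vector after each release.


Nothing here is deadlocked.
Key observation: P3 can run right away; the returned allocation unlocks the remaining processes in turn.
One completion order for the rest: P3, P6, P4, P9. Step-by-step check:
  pool = (1, 1, 1)
  P3: need (0, 1, 0) fits (1, 1, 1); releases (0, 1, 0), pool now (1, 2, 1)
  P6: need (1, 2, 0) fits (1, 2, 1); releases (1, 1, 0), pool now (2, 3, 1)
  P4: need (2, 0, 1) fits (2, 3, 1); releases (1, 0, 2), pool now (3, 3, 3)
  P9: need (3, 3, 0) fits (3, 3, 3); releases (0, 1, 3), pool now (3, 4, 6)


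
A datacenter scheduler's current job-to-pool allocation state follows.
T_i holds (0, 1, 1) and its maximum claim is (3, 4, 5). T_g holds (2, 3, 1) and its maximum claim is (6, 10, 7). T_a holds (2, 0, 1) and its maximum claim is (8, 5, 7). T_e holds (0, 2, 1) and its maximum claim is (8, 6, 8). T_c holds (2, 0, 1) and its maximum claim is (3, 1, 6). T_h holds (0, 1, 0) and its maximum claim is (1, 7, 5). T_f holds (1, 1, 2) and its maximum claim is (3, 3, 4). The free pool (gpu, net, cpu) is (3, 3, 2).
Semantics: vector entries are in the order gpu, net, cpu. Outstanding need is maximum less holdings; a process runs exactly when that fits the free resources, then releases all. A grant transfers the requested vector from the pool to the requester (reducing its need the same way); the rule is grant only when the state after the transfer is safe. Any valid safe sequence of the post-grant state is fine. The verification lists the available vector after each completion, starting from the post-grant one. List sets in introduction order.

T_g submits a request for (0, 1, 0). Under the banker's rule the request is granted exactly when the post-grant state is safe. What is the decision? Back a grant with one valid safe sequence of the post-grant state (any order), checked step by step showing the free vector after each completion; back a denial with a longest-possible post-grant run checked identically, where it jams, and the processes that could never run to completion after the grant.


DENY — the pretend-granted state is unsafe.
Key observation: after T_f, T_i, T_c the pool peaks at (6, 4, 6), and each blocked process is short somewhere: T_g on net; T_a on net; T_e on gpu, cpu; T_h on net.
Pretend the grant happened; the run T_f, T_i, T_c goes as far as possible. Check, step by step:
  pool = (3, 2, 2)
  run T_f (needs (2, 2, 2), free (3, 2, 2)); after release of (1, 1, 2) the pool is (4, 3, 4)
  run T_i (needs (3, 3, 4), free (4, 3, 4)); after release of (0, 1, 1) the pool is (4, 4, 5)
  run T_c (needs (1, 1, 5), free (4, 4, 5)); after release of (2, 0, 1) the pool is (6, 4, 6)
  T_g cannot run: need (4, 6, 6) vs free (6, 4, 6) (insufficient net)
  T_a cannot run: need (6, 5, 6) vs free (6, 4, 6) (insufficient net)
  T_e cannot run: need (8, 4, 7) vs free (6, 4, 6) (insufficient gpu and cpu)
  T_h cannot run: need (1, 6, 5) vs free (6, 4, 6) (insufficient net)
Post-grant, the permanently blocked set is T_g, T_a, T_e and T_h.


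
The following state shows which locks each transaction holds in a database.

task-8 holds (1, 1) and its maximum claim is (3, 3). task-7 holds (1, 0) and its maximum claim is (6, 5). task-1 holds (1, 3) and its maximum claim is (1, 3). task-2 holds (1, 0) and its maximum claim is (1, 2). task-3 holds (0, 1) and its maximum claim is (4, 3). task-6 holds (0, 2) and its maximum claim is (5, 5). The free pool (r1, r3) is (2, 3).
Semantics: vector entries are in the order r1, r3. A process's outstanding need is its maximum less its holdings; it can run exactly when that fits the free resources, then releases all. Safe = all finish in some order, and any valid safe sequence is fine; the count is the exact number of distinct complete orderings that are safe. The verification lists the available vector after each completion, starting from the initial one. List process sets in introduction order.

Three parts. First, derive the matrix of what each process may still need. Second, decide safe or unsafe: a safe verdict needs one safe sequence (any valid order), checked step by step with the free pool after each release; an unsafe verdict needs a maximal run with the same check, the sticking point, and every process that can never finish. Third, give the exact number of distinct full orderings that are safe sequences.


(1) Need matrix, components ordered r1, r3:
  task-8: (2, 2)
  task-7: (5, 5)
  task-1: (0, 0)
  task-2: (0, 2)
  task-3: (4, 2)
  task-6: (5, 3)
(2) SAFE. One safe sequence: task-2, task-8, task-1, task-3, task-6, task-7.
Key observation: reading the order forward, task-6 is the first process whose need (5, 3) meets the free pool (5, 8) exactly on a resource it requests.
Step-by-step check:
  pool = (2, 3)
  task-2: need (0, 2) fits (2, 3); releases (1, 0), pool now (3, 3)
  task-8: need (2, 2) fits (3, 3); releases (1, 1), pool now (4, 4)
  task-1: need (0, 0) fits (4, 4); releases (1, 3), pool now (5, 7)
  task-3: need (4, 2) fits (5, 7); releases (0, 1), pool now (5, 8)
  task-6: need (5, 3) fits (5, 8); releases (0, 2), pool now (5, 10)
  task-7: need (5, 5) fits (5, 10); releases (1, 0), pool now (6, 10)
(3) Precisely 48 of the possible complete orderings are safe sequences.


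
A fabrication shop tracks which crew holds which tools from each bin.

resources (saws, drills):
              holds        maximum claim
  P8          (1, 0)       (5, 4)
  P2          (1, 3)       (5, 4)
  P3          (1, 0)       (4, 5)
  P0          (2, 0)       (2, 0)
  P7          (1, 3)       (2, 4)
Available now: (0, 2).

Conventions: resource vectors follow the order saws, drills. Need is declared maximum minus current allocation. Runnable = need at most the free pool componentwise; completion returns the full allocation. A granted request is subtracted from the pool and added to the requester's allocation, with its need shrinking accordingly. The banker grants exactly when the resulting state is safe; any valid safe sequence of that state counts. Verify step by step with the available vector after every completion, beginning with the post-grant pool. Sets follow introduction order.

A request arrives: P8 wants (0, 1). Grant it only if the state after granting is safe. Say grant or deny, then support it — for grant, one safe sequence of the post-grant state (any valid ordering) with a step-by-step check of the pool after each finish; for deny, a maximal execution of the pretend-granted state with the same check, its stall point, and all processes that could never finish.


DENY. Granting would leave the state unsafe.
Key observation: after P0, P7 the pool peaks at (3, 4), and each blocked process is short somewhere: P8 on saws; P2 on saws; P3 on drills.
On the post-grant state, P0, P7 is a maximal run — nothing extends it. Walking it through:
  pool = (0, 1)
  run P0 (needs (0, 0), free (0, 1)); after release of (2, 0) the pool is (2, 1)
  run P7 (needs (1, 1), free (2, 1)); after release of (1, 3) the pool is (3, 4)
  P8 cannot run: need (4, 3) vs free (3, 4) (insufficient saws)
  P2 cannot run: need (4, 1) vs free (3, 4) (insufficient saws)
  P3 cannot run: need (3, 5) vs free (3, 4) (insufficient drills)
Had the request been granted, P8, P2 and P3 could never finish.


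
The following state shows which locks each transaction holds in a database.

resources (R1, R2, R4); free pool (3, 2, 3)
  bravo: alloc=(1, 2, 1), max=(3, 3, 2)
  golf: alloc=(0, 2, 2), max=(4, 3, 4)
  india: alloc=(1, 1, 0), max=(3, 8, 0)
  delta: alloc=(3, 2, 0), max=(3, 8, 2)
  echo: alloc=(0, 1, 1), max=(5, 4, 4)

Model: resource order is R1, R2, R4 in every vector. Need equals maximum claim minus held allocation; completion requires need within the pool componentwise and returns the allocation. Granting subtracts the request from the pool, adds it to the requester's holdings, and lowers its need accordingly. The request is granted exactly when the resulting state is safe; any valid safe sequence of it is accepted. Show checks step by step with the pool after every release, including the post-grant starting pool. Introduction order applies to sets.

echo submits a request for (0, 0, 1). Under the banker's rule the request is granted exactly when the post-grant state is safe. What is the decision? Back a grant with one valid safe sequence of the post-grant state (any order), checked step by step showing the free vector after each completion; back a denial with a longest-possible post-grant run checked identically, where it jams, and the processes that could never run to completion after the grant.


GRANT: granting preserves safety; a valid post-grant sequence is bravo, golf, delta, echo, india.
Key observation: after the grant the pool drops to (3, 2, 2), which still lets bravo finish first and unwind the rest.
Check on the post-grant state, step by step:
  pool = (3, 2, 2)
  run bravo (needs (2, 1, 1), free (3, 2, 2)); after release of (1, 2, 1) the pool is (4, 4, 3)
  run golf (needs (4, 1, 2), free (4, 4, 3)); after release of (0, 2, 2) the pool is (4, 6, 5)
  run delta (needs (0, 6, 2), free (4, 6, 5)); after release of (3, 2, 0) the pool is (7, 8, 5)
  run echo (needs (5, 3, 2), free (7, 8, 5)); after release of (0, 1, 2) the pool is (7, 9, 7)
  run india (needs (2, 7, 0), free (7, 9, 7)); after release of (1, 1, 0) the pool is (8, 10, 7)


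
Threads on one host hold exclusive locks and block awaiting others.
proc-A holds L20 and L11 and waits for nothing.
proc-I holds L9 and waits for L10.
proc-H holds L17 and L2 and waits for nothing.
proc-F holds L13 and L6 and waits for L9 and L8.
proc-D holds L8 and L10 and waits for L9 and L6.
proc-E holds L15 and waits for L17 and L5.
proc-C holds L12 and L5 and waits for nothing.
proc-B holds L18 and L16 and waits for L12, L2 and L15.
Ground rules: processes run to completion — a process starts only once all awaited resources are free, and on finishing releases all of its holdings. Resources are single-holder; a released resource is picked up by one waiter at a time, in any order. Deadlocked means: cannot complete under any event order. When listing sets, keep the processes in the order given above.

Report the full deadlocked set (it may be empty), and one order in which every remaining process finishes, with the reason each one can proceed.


Deadlocked: proc-I, proc-F and proc-D.
Key observation: along proc-I -> proc-D -> proc-I, each member waits on what the next one holds — a deadlock; proc-F is caught in further circular waits.
The rest can finish in the order proc-H, proc-C, proc-E, proc-A, proc-B.
Walking it through:
  proc-H: no waits; runs immediately, freeing L17 and L2
  proc-C: no waits; runs immediately, freeing L12 and L5
  run proc-E (all its waits — L17 and L5 — are resolved); releases L15
  proc-A: no waits; runs immediately, freeing L20 and L11
  run proc-B (all its waits — L12, L2 and L15 — are resolved); releases L18 and L16


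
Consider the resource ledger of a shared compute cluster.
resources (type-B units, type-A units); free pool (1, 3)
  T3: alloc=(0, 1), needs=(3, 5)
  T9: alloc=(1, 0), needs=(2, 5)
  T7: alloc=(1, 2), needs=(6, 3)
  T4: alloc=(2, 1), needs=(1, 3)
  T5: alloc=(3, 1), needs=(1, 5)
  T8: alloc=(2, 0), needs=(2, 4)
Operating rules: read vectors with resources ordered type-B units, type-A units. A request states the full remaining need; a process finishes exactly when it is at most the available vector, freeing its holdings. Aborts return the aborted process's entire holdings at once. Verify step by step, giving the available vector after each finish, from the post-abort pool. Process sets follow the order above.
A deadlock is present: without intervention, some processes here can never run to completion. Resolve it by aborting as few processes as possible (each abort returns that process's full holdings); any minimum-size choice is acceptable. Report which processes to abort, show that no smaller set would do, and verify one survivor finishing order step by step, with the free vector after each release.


Abort T3.
Key observation: the deadlocked T9 becomes finishable only because T3 released (0, 1); it completes at step 2 below.
Why nothing smaller works: aborting no one leaves the state deadlocked as given.
Survivors finish in the order: T4, T9, T8, T7, T5. Check, step by step (pool after the aborts first):
  pool = (1, 4)
  T4: need (1, 3) fits (1, 4); releases (2, 1), pool now (3, 5)
  T9: need (2, 5) fits (3, 5); releases (1, 0), pool now (4, 5)
  T8: need (2, 4) fits (4, 5); releases (2, 0), pool now (6, 5)
  T7: need (6, 3) fits (6, 5); releases (1, 2), pool now (7, 7)
  T5: need (1, 5) fits (7, 7); releases (3, 1), pool now (10, 8)


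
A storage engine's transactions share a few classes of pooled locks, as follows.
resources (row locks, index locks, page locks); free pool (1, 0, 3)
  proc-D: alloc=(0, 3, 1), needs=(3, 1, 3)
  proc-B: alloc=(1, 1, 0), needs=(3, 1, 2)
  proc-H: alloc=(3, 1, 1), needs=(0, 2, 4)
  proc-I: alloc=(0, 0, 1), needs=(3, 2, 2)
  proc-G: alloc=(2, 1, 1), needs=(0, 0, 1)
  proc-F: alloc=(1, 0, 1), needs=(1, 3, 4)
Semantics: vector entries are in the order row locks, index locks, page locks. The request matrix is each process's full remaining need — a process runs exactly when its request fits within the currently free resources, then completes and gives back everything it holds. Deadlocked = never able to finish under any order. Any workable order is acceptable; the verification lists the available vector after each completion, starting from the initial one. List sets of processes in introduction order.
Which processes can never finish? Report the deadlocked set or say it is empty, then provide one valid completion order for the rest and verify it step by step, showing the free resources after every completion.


The deadlocked set is empty.
Key observation: no deadlock: proc-G fits now, and the freed resources carry the rest through.
The rest can finish in the order proc-G, proc-D, proc-F, proc-H, proc-B, proc-I. Step-by-step check:
  pool = (1, 0, 3)
  proc-G: need (0, 0, 1) fits (1, 0, 3); releases (2, 1, 1), pool now (3, 1, 4)
  proc-D: need (3, 1, 3) fits (3, 1, 4); releases (0, 3, 1), pool now (3, 4, 5)
  proc-F: need (1, 3, 4) fits (3, 4, 5); releases (1, 0, 1), pool now (4, 4, 6)
  proc-H: need (0, 2, 4) fits (4, 4, 6); releases (3, 1, 1), pool now (7, 5, 7)
  proc-B: need (3, 1, 2) fits (7, 5, 7); releases (1, 1, 0), pool now (8, 6, 7)
  proc-I: need (3, 2, 2) fits (8, 6, 7); releases (0, 0, 1), pool now (8, 6, 8)
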